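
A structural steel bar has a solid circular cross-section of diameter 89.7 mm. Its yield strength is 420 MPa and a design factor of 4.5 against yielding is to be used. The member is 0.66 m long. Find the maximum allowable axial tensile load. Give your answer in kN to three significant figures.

F_allow = 590 kN

σ_allow = 420/4.5 = 93.33 MPa.
A = πd²/4 = π×89.7²/4 = 6319 mm².
F_allow = σ_allow × A = 93.33×6319 = 589800 N.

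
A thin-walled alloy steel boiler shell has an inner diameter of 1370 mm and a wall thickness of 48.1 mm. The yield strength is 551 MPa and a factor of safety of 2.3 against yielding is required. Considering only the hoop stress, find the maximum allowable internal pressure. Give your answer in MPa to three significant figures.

σ_allow = 551/2.3 = 239.6 MPa.
σ_h = pD/(2t) → p_allow = 2σ_allow t/D = 2×239.6×48.1/1370 = 16.82 MPa.

p_allow = 16.8 MPa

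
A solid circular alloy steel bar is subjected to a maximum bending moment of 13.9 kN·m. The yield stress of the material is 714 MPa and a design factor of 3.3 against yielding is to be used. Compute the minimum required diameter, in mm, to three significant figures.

d = 86.8 mm

σ_allow = 714/3.3 = 216.4 MPa.
For a solid circular section σ = 32M/(πd³), so d³ = 32M/(π σ_allow) = 32×1.3900×10^7/(π×216.4) = 654400 mm³.
d = 86.82 mm.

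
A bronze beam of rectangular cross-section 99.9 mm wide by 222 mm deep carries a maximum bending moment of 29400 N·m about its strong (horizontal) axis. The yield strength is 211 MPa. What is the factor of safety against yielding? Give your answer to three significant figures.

n = 5.89

Section modulus S = bh²/6 = 99.9×222²/6 = 820600 mm³.
σ = M/S = 2.9400×10^7/820600 = 35.83 MPa.
n = 211/35.83 = 5.889.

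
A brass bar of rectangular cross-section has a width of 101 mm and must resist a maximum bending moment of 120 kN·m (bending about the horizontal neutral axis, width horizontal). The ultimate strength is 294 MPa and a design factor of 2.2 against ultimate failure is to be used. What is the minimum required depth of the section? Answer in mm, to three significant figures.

h = 231 mm

σ_allow = 294/2.2 = 133.6 MPa.
For a rectangular section σ = 6M/(bh²), so h² = 6M/(b σ_allow) = 6×1.2000×10^8/(101×133.6) = 53340 mm².
h = 231.0 mm.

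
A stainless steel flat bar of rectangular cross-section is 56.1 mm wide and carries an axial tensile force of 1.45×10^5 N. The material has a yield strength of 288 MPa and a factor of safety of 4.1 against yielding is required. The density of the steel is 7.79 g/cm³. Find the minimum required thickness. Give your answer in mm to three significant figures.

σ_allow = 288/4.1 = 70.24 MPa.
Required area A = F/σ_allow = 145000/70.24 = 2064 mm².
t = A/w = 2064/56.1 = 36.80 mm.

t = 36.8 mm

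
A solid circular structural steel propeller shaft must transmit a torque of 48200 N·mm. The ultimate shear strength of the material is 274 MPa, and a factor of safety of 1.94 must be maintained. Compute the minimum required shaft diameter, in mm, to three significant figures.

d = 12.0 mm

Allowable shear stress τ_allow = 274/1.94 = 141.2 MPa.
For a solid shaft τ = 16T/(πd³), so d³ = 16T/(π τ_allow) = 16×48200/(π×141.2) = 1738 mm³.
d = (1738)^(1/3) = 12.02 mm.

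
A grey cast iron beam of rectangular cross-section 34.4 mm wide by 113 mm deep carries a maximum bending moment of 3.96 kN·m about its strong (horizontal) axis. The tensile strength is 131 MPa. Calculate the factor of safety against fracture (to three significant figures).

n = 2.42

Section modulus S = bh²/6 = 34.4×113²/6 = 73210 mm³.
σ = M/S = 3960000/73210 = 54.09 MPa.
n = 131/54.09 = 2.422.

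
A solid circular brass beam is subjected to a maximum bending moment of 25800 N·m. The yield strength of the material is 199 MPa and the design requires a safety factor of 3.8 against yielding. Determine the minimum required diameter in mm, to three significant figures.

σ_allow = 199/3.8 = 52.37 MPa.
For a solid circular section σ = 32M/(πd³), so d³ = 32M/(π σ_allow) = 32×2.5800×10^7/(π×52.37) = 5.018×10^6 mm³.
d = 171.2 mm.

d = 171 mm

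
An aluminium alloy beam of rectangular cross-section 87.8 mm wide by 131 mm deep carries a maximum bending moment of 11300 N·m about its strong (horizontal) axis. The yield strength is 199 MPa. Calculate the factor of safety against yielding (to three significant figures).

Section modulus S = bh²/6 = 87.8×131²/6 = 251100 mm³.
σ = M/S = 1.1300×10^7/251100 = 45.00 MPa.
n = 199/45.00 = 4.422.

n = 4.42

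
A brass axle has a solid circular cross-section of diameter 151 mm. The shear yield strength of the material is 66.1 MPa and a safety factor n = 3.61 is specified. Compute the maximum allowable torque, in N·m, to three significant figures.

τ_allow = 66.1/3.61 = 18.31 MPa.
For a solid shaft T_allow = τ_allow·πd³/16; πd³/16 = π×151³/16 = 676000 mm³.
T_allow = 18.31×676000 = 1.238×10^7 N·mm = 12380 N·m.

T_allow = 12400 N·m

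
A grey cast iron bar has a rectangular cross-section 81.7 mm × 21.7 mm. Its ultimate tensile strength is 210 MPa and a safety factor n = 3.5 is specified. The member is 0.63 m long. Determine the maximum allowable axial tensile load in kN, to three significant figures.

F_allow = 106 kN

σ_allow = 210/3.5 = 60.00 MPa.
A = 81.7×21.7 = 1773 mm².
F_allow = σ_allow × A = 60.00×1773 = 106400 N.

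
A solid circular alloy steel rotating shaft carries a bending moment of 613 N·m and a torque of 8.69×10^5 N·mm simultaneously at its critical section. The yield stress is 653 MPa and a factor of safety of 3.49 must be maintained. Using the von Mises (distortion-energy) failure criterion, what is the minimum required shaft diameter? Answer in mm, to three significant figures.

d = 37.5 mm

σ_allow = σ_y/n = 653/3.49 = 187.1 MPa.
For a solid shaft σ_b = 32M/(πd³) and τ = 16T/(πd³), so the von Mises stress is σ' = (16/πd³)·√(4M²+3T²).
√(4M²+3T²) = √(4×(613000)² + 3×(869000)²) = 1.941×10^6 N·mm.
d³ = 16×1.941×10^6/(π×187.1) = 52840 mm³.
d = 37.53 mm.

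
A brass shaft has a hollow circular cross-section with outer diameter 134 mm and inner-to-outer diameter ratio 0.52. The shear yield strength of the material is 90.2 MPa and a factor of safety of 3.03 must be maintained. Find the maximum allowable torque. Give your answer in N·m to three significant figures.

T_allow = 13000 N·m

τ_allow = 90.2/3.03 = 29.77 MPa.
For a hollow shaft T_allow = τ_allow·πd_o³(1−k⁴)/16 with 1−k⁴ = 0.9269, so πd_o³(1−k⁴)/16 = 437900 mm³.
T_allow = 29.77×437900 = 1.304×10^7 N·mm = 13040 N·m.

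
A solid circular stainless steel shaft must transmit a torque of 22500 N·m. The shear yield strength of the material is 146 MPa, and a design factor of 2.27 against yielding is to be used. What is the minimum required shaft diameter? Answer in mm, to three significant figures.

Allowable shear stress τ_allow = 146/2.27 = 64.32 MPa.
For a solid shaft τ = 16T/(πd³), so d³ = 16T/(π τ_allow) = 16×2.2500×10^7/(π×64.32) = 1.782×10^6 mm³.
d = (1.782×10^6)^(1/3) = 121.2 mm.

d = 121 mm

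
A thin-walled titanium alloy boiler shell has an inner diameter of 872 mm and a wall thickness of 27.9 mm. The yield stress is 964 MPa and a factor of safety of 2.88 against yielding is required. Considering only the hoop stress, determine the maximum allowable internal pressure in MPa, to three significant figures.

σ_allow = 964/2.88 = 334.7 MPa.
σ_h = pD/(2t) → p_allow = 2σ_allow t/D = 2×334.7×27.9/872 = 21.42 MPa.

p_allow = 21.4 MPa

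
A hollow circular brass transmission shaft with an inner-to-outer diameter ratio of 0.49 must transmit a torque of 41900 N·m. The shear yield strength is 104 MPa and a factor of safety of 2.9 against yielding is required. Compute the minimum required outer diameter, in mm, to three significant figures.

d_o = 185 mm

τ_allow = 104/2.9 = 35.86 MPa.
For a hollow shaft τ = 16T/[πd_o³(1−k⁴)] with k = 0.49, so 1−k⁴ = 0.9424.
d_o³ = 16T/[π τ_allow (1−k⁴)] = 16×4.1900×10^7/(π×35.86×0.9424) = 6.314×10^6 mm³.
d_o = 184.8 mm.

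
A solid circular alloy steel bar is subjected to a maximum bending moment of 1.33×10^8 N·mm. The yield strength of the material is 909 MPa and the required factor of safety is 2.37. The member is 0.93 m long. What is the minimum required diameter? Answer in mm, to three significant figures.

d = 152 mm

σ_allow = 909/2.37 = 383.5 MPa.
For a solid circular section σ = 32M/(πd³), so d³ = 32M/(π σ_allow) = 32×1.3300×10^8/(π×383.5) = 3.532×10^6 mm³.
d = 152.3 mm.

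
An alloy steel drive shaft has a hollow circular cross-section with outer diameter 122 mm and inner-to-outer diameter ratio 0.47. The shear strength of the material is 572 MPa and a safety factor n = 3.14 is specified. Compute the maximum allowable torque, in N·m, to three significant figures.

T_allow = 61800 N·m

τ_allow = 572/3.14 = 182.2 MPa.
For a hollow shaft T_allow = τ_allow·πd_o³(1−k⁴)/16 with 1−k⁴ = 0.9512, so πd_o³(1−k⁴)/16 = 339100 mm³.
T_allow = 182.2×339100 = 6.178×10^7 N·mm = 61780 N·m.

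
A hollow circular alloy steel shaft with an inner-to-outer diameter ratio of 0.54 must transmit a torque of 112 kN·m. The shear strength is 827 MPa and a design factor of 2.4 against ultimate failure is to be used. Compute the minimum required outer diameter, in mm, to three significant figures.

τ_allow = 827/2.4 = 344.6 MPa.
For a hollow shaft τ = 16T/[πd_o³(1−k⁴)] with k = 0.54, so 1−k⁴ = 0.9150.
d_o³ = 16T/[π τ_allow (1−k⁴)] = 16×1.1200×10^8/(π×344.6×0.9150) = 1.809×10^6 mm³.
d_o = 121.9 mm.

d_o = 122 mm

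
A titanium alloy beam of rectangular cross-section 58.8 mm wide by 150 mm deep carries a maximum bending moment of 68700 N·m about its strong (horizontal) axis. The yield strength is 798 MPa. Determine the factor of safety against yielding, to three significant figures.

n = 2.56

Section modulus S = bh²/6 = 58.8×150²/6 = 220500 mm³.
σ = M/S = 6.8700×10^7/220500 = 311.6 MPa.
n = 798/311.6 = 2.561.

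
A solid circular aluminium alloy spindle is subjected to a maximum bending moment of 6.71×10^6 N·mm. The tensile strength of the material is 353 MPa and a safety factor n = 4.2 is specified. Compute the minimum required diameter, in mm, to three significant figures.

σ_allow = 353/4.2 = 84.05 MPa.
For a solid circular section σ = 32M/(πd³), so d³ = 32M/(π σ_allow) = 32×6710000/(π×84.05) = 813200 mm³.
d = 93.34 mm.

d = 93.3 mm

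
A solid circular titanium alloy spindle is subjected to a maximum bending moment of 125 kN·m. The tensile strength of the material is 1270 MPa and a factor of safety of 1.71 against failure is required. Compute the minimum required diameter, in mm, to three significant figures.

d = 120 mm

σ_allow = 1270/1.71 = 742.7 MPa.
For a solid circular section σ = 32M/(πd³), so d³ = 32M/(π σ_allow) = 32×1.2500×10^8/(π×742.7) = 1.714×10^6 mm³.
d = 119.7 mm.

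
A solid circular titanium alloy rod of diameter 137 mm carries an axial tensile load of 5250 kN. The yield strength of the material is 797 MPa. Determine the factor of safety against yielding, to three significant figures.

n = 2.24

A = πd²/4 = 14740 mm².
σ = F/A = 5250000/14740 = 356.1 MPa.
n = 797/356.1 = 2.238.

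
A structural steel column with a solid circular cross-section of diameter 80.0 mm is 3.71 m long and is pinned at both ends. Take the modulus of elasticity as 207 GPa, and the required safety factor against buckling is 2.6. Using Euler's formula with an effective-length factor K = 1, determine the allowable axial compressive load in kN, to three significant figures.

P_allow = 115 kN

I = πd⁴/64 = π×80.0⁴/64 = 2.011×10^6 mm⁴.
Effective length L_e = KL = 1×3.71 m = 3710 mm.
Euler critical load P_cr = π²EI/L_e² = π²×207000×2.011×10^6/3710² = 298400 N.
P_allow = P_cr/n = 298400/2.6 = 114800 N.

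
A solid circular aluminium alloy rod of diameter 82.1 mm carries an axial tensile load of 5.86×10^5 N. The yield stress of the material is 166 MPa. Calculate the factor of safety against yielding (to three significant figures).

n = 1.50

A = πd²/4 = 5294 mm².
σ = F/A = 586000/5294 = 110.7 MPa.
n = 166/110.7 = 1.500.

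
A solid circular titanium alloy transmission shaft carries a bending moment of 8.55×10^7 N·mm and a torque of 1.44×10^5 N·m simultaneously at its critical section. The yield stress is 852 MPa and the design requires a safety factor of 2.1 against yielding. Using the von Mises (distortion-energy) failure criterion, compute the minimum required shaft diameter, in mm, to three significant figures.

d = 156 mm

σ_allow = σ_y/n = 852/2.1 = 405.7 MPa.
For a solid shaft σ_b = 32M/(πd³) and τ = 16T/(πd³), so the von Mises stress is σ' = (16/πd³)·√(4M²+3T²).
√(4M²+3T²) = √(4×(8.550×10^7)² + 3×(1.440×10^8)²) = 3.024×10^8 N·mm.
d³ = 16×3.024×10^8/(π×405.7) = 3.796×10^6 mm³.
d = 156.0 mm.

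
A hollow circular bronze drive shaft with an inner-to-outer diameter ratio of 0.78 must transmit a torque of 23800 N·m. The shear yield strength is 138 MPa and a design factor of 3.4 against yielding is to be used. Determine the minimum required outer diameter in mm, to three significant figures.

d_o = 168 mm

τ_allow = 138/3.4 = 40.59 MPa.
For a hollow shaft τ = 16T/[πd_o³(1−k⁴)] with k = 0.78, so 1−k⁴ = 0.6298.
d_o³ = 16T/[π τ_allow (1−k⁴)] = 16×2.3800×10^7/(π×40.59×0.6298) = 4.741×10^6 mm³.
d_o = 168.0 mm.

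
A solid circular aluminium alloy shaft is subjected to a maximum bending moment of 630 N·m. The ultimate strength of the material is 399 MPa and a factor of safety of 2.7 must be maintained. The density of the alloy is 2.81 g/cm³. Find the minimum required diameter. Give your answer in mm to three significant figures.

σ_allow = 399/2.7 = 147.8 MPa.
For a solid circular section σ = 32M/(πd³), so d³ = 32M/(π σ_allow) = 32×630000/(π×147.8) = 43420 mm³.
d = 35.15 mm.

d = 35.1 mm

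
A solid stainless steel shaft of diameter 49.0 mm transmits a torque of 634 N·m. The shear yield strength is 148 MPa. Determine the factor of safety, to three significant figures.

n = 5.39

τ = 16T/(πd³) = 16×634000/(π×49.0³) = 27.45 MPa.
n = τ_limit/τ = 148/27.45 = 5.393.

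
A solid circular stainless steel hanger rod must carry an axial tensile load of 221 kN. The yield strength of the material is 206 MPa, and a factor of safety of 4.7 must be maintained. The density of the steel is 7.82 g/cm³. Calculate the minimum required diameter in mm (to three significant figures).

d = 80.1 mm

Allowable stress σ_allow = 206/4.7 = 43.83 MPa.
Required area A = F/σ_allow = 221000/43.83 = 5042 mm².
A = πd²/4 → d = √(4A/π) = 80.12 mm.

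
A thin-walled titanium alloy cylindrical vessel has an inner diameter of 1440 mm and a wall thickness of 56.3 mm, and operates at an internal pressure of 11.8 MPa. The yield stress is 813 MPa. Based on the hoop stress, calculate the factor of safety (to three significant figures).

n = 5.39

σ_h = pD/(2t) = 11.8×1440/(2×56.3) = 150.9 MPa.
n = 813/150.9 = 5.387.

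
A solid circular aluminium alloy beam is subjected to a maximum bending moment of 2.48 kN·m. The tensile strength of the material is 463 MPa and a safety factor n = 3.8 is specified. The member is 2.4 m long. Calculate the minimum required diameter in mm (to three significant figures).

d = 59.2 mm

σ_allow = 463/3.8 = 121.8 MPa.
For a solid circular section σ = 32M/(πd³), so d³ = 32M/(π σ_allow) = 32×2480000/(π×121.8) = 207300 mm³.
d = 59.19 mm.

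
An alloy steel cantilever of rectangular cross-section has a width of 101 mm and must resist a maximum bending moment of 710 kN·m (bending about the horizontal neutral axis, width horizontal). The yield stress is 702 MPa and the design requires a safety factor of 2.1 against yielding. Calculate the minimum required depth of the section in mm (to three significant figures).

h = 355 mm

σ_allow = 702/2.1 = 334.3 MPa.
For a rectangular section σ = 6M/(bh²), so h² = 6M/(b σ_allow) = 6×7.1000×10^8/(101×334.3) = 126200 mm².
h = 355.2 mm.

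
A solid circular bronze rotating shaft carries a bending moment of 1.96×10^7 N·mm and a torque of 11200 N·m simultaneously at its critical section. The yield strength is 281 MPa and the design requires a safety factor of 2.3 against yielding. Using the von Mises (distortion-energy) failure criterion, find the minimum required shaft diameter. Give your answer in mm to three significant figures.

d = 122 mm

σ_allow = σ_y/n = 281/2.3 = 122.2 MPa.
For a solid shaft σ_b = 32M/(πd³) and τ = 16T/(πd³), so the von Mises stress is σ' = (16/πd³)·√(4M²+3T²).
√(4M²+3T²) = √(4×(1.960×10^7)² + 3×(1.120×10^7)²) = 4.374×10^7 N·mm.
d³ = 16×4.374×10^7/(π×122.2) = 1.823×10^6 mm³.
d = 122.2 mm.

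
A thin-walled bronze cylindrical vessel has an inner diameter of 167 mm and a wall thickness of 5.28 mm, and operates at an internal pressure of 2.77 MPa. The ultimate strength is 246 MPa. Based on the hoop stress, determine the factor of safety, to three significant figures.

σ_h = pD/(2t) = 2.77×167/(2×5.28) = 43.81 MPa.
n = 246/43.81 = 5.616.

n = 5.62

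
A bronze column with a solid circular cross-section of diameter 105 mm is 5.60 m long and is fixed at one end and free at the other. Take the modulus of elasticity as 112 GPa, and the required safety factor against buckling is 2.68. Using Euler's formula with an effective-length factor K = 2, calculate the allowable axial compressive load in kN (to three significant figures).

P_allow = 19.6 kN

I = πd⁴/64 = π×105⁴/64 = 5.967×10^6 mm⁴.
Effective length L_e = KL = 2×5.60 m = 11200 mm.
Euler critical load P_cr = π²EI/L_e² = π²×112000×5.967×10^6/11200² = 52580 N.
P_allow = P_cr/n = 52580/2.68 = 19620 N.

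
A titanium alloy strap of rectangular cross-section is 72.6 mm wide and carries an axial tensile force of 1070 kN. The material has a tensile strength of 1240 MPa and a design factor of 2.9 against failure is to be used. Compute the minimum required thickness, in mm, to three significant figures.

t = 34.5 mm

σ_allow = 1240/2.9 = 427.6 MPa.
Required area A = F/σ_allow = 1070000/427.6 = 2502 mm².
t = A/w = 2502/72.6 = 34.47 mm.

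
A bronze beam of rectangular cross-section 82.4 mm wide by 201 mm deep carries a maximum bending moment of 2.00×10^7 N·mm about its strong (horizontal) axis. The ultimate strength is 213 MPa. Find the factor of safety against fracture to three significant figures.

Section modulus S = bh²/6 = 82.4×201²/6 = 554800 mm³.
σ = M/S = 2.0000×10^7/554800 = 36.05 MPa.
n = 213/36.05 = 5.909.

n = 5.91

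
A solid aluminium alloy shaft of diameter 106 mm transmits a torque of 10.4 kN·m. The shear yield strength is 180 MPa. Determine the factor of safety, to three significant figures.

τ = 16T/(πd³) = 16×1.0400×10^7/(π×106³) = 44.47 MPa.
n = τ_limit/τ = 180/44.47 = 4.047.

n = 4.05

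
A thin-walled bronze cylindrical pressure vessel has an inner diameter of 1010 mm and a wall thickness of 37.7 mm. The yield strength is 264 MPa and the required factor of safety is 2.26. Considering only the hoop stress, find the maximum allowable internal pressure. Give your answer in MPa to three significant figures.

σ_allow = 264/2.26 = 116.8 MPa.
σ_h = pD/(2t) → p_allow = 2σ_allow t/D = 2×116.8×37.7/1010 = 8.721 MPa.

p_allow = 8.72 MPa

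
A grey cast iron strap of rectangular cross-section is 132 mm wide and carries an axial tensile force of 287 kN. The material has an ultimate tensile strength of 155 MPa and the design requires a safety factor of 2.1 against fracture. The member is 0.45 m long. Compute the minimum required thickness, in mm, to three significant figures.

t = 29.5 mm

σ_allow = 155/2.1 = 73.81 MPa.
Required area A = F/σ_allow = 287000/73.81 = 3888 mm².
t = A/w = 3888/132 = 29.46 mm.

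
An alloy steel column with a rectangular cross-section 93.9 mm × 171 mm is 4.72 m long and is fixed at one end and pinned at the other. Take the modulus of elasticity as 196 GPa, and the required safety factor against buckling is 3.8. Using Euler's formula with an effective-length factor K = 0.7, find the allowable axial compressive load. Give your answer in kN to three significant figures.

Buckling occurs about the weak axis: I_min = h·b³/12 = 171×93.9³/12 = 1.180×10^7 mm⁴ (b = 93.9 mm is the smaller dimension).
Effective length L_e = KL = 0.7×4.72 m = 3304 mm.
Euler critical load P_cr = π²EI/L_e² = π²×196000×1.180×10^7/3304² = 2.091×10^6 N.
P_allow = P_cr/n = 2.091×10^6/3.8 = 550200 N.

P_allow = 550 kN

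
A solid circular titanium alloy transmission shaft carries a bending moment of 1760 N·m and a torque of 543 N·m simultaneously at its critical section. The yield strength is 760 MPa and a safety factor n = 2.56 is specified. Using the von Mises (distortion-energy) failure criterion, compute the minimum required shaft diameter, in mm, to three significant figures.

σ_allow = σ_y/n = 760/2.56 = 296.9 MPa.
For a solid shaft σ_b = 32M/(πd³) and τ = 16T/(πd³), so the von Mises stress is σ' = (16/πd³)·√(4M²+3T²).
√(4M²+3T²) = √(4×(1.760×10^6)² + 3×(543000)²) = 3.643×10^6 N·mm.
d³ = 16×3.643×10^6/(π×296.9) = 62500 mm³.
d = 39.69 mm.

d = 39.7 mm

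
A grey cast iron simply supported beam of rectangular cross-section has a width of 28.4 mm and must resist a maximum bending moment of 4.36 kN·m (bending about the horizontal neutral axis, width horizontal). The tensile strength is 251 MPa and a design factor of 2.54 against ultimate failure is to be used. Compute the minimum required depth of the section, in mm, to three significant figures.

h = 96.5 mm

σ_allow = 251/2.54 = 98.82 MPa.
For a rectangular section σ = 6M/(bh²), so h² = 6M/(b σ_allow) = 6×4360000/(28.4×98.82) = 9321 mm².
h = 96.55 mm.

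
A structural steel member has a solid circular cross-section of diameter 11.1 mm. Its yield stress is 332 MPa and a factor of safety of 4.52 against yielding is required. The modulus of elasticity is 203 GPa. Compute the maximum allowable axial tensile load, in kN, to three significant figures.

F_allow = 7.11 kN

σ_allow = 332/4.52 = 73.45 MPa.
A = πd²/4 = π×11.1²/4 = 96.77 mm².
F_allow = σ_allow × A = 73.45×96.77 = 7108 N.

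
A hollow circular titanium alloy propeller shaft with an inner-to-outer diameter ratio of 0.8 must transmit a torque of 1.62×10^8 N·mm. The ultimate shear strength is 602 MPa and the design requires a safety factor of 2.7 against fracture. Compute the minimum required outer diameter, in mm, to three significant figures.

d_o = 184 mm

τ_allow = 602/2.7 = 223.0 MPa.
For a hollow shaft τ = 16T/[πd_o³(1−k⁴)] with k = 0.8, so 1−k⁴ = 0.5904.
d_o³ = 16T/[π τ_allow (1−k⁴)] = 16×1.6200×10^8/(π×223.0×0.5904) = 6.268×10^6 mm³.
d_o = 184.4 mm.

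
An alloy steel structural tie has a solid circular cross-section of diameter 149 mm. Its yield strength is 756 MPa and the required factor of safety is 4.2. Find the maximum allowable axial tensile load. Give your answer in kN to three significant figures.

F_allow = 3140 kN

σ_allow = 756/4.2 = 180.0 MPa.
A = πd²/4 = π×149²/4 = 17440 mm².
F_allow = σ_allow × A = 180.0×17440 = 3.139×10^6 N.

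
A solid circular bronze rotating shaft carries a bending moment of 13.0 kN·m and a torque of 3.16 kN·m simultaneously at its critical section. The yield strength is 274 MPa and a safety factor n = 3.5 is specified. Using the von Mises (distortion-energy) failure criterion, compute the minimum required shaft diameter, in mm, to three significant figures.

d = 120 mm

σ_allow = σ_y/n = 274/3.5 = 78.29 MPa.
For a solid shaft σ_b = 32M/(πd³) and τ = 16T/(πd³), so the von Mises stress is σ' = (16/πd³)·√(4M²+3T²).
√(4M²+3T²) = √(4×(1.300×10^7)² + 3×(3.160×10^6)²) = 2.657×10^7 N·mm.
d³ = 16×2.657×10^7/(π×78.29) = 1.729×10^6 mm³.
d = 120.0 mm.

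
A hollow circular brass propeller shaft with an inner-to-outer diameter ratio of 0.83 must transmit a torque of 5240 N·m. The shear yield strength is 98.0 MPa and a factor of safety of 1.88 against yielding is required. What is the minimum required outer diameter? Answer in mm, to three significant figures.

τ_allow = 98.0/1.88 = 52.13 MPa.
For a hollow shaft τ = 16T/[πd_o³(1−k⁴)] with k = 0.83, so 1−k⁴ = 0.5254.
d_o³ = 16T/[π τ_allow (1−k⁴)] = 16×5240000/(π×52.13×0.5254) = 974400 mm³.
d_o = 99.14 mm.

d_o = 99.1 mm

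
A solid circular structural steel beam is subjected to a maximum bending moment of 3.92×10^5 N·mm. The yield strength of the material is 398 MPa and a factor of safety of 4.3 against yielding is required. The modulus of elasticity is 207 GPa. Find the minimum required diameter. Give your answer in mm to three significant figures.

d = 35.1 mm

σ_allow = 398/4.3 = 92.56 MPa.
For a solid circular section σ = 32M/(πd³), so d³ = 32M/(π σ_allow) = 32×392000/(π×92.56) = 43140 mm³.
d = 35.07 mm.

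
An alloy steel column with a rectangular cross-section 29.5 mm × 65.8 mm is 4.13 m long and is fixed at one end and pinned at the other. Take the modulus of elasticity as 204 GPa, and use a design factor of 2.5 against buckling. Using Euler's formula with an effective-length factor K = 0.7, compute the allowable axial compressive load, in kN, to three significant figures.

Buckling occurs about the weak axis: I_min = h·b³/12 = 65.8×29.5³/12 = 140800 mm⁴ (b = 29.5 mm is the smaller dimension).
Effective length L_e = KL = 0.7×4.13 m = 2891 mm.
Euler critical load P_cr = π²EI/L_e² = π²×204000×140800/2891² = 33910 N.
P_allow = P_cr/n = 33910/2.5 = 13560 N.

P_allow = 13.6 kN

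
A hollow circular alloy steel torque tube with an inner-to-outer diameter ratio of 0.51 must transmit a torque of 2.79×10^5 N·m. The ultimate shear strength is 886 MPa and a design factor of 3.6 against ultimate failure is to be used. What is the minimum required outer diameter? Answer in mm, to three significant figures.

τ_allow = 886/3.6 = 246.1 MPa.
For a hollow shaft τ = 16T/[πd_o³(1−k⁴)] with k = 0.51, so 1−k⁴ = 0.9323.
d_o³ = 16T/[π τ_allow (1−k⁴)] = 16×2.7900×10^8/(π×246.1×0.9323) = 6.192×10^6 mm³.
d_o = 183.6 mm.

d_o = 184 mm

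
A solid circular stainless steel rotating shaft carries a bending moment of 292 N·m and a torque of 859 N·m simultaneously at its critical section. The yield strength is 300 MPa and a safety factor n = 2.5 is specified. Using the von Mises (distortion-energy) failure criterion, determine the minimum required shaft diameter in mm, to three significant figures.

d = 40.8 mm

σ_allow = σ_y/n = 300/2.5 = 120.0 MPa.
For a solid shaft σ_b = 32M/(πd³) and τ = 16T/(πd³), so the von Mises stress is σ' = (16/πd³)·√(4M²+3T²).
√(4M²+3T²) = √(4×(292000)² + 3×(859000)²) = 1.598×10^6 N·mm.
d³ = 16×1.598×10^6/(π×120.0) = 67840 mm³.
d = 40.78 mm.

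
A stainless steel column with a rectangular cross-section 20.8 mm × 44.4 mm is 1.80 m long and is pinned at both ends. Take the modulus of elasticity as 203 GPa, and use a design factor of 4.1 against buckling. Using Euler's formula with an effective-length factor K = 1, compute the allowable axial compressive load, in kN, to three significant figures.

Buckling occurs about the weak axis: I_min = h·b³/12 = 44.4×20.8³/12 = 33300 mm⁴ (b = 20.8 mm is the smaller dimension).
Effective length L_e = KL = 1×1.80 m = 1800 mm.
Euler critical load P_cr = π²EI/L_e² = π²×203000×33300/1800² = 20590 N.
P_allow = P_cr/n = 20590/4.1 = 5022 N.

P_allow = 5.02 kN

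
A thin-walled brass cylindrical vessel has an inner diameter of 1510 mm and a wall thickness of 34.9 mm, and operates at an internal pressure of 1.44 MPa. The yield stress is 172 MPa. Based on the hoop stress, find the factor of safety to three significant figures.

n = 5.52

σ_h = pD/(2t) = 1.44×1510/(2×34.9) = 31.15 MPa.
n = 172/31.15 = 5.521.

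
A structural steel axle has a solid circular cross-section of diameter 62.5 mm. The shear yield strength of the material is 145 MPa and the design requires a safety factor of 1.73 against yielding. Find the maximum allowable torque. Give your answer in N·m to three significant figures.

T_allow = 4020 N·m

τ_allow = 145/1.73 = 83.82 MPa.
For a solid shaft T_allow = τ_allow·πd³/16; πd³/16 = π×62.5³/16 = 47940 mm³.
T_allow = 83.82×47940 = 4.018×10^6 N·mm = 4018 N·m.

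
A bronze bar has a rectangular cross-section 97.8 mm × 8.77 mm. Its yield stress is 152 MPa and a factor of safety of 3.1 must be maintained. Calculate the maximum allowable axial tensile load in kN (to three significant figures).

F_allow = 42.1 kN

σ_allow = 152/3.1 = 49.03 MPa.
A = 97.8×8.77 = 857.7 mm².
F_allow = σ_allow × A = 49.03×857.7 = 42060 N.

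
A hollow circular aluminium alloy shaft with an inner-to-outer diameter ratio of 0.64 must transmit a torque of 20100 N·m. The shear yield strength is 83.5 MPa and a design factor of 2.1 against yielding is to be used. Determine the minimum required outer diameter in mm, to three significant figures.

τ_allow = 83.5/2.1 = 39.76 MPa.
For a hollow shaft τ = 16T/[πd_o³(1−k⁴)] with k = 0.64, so 1−k⁴ = 0.8322.
d_o³ = 16T/[π τ_allow (1−k⁴)] = 16×2.0100×10^7/(π×39.76×0.8322) = 3.094×10^6 mm³.
d_o = 145.7 mm.

d_o = 146 mm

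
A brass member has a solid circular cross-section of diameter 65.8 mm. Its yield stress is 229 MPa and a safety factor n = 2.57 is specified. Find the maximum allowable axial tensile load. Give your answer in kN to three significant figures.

F_allow = 303 kN

σ_allow = 229/2.57 = 89.11 MPa.
A = πd²/4 = π×65.8²/4 = 3400 mm².
F_allow = σ_allow × A = 89.11×3400 = 303000 N.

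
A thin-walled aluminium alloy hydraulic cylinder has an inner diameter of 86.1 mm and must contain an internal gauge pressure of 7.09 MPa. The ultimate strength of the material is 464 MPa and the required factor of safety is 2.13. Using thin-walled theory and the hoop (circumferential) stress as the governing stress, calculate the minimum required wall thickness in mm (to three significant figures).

t = 1.40 mm

σ_allow = 464/2.13 = 217.8 MPa.
Hoop stress σ_h = pD/(2t), so t = pD/(2σ_allow) = 7.09×86.1/(2×217.8) = 1.401 mm.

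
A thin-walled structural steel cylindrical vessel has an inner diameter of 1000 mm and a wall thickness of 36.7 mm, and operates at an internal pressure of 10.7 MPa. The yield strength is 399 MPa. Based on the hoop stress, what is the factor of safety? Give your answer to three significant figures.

n = 2.74

σ_h = pD/(2t) = 10.7×1000/(2×36.7) = 145.8 MPa.
n = 399/145.8 = 2.737.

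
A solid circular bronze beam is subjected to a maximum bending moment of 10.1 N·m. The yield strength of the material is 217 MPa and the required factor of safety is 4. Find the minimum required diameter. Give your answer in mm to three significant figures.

σ_allow = 217/4 = 54.25 MPa.
For a solid circular section σ = 32M/(πd³), so d³ = 32M/(π σ_allow) = 32×10100/(π×54.25) = 1896 mm³.
d = 12.38 mm.

d = 12.4 mm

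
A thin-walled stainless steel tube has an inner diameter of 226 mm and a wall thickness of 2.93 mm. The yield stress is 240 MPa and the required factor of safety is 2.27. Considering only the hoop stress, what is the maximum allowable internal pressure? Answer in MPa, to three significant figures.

p_allow = 2.74 MPa

σ_allow = 240/2.27 = 105.7 MPa.
σ_h = pD/(2t) → p_allow = 2σ_allow t/D = 2×105.7×2.93/226 = 2.741 MPa.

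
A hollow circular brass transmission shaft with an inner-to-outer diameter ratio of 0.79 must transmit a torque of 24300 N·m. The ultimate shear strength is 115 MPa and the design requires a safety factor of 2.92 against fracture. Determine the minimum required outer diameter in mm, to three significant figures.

d_o = 173 mm

τ_allow = 115/2.92 = 39.38 MPa.
For a hollow shaft τ = 16T/[πd_o³(1−k⁴)] with k = 0.79, so 1−k⁴ = 0.6105.
d_o³ = 16T/[π τ_allow (1−k⁴)] = 16×2.4300×10^7/(π×39.38×0.6105) = 5.147×10^6 mm³.
d_o = 172.7 mm.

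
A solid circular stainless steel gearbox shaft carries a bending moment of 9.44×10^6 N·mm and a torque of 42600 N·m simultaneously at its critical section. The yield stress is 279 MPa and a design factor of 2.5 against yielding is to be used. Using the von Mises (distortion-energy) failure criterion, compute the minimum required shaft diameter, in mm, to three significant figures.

σ_allow = σ_y/n = 279/2.5 = 111.6 MPa.
For a solid shaft σ_b = 32M/(πd³) and τ = 16T/(πd³), so the von Mises stress is σ' = (16/πd³)·√(4M²+3T²).
√(4M²+3T²) = √(4×(9.440×10^6)² + 3×(4.260×10^7)²) = 7.616×10^7 N·mm.
d³ = 16×7.616×10^7/(π×111.6) = 3.476×10^6 mm³.
d = 151.5 mm.

d = 151 mm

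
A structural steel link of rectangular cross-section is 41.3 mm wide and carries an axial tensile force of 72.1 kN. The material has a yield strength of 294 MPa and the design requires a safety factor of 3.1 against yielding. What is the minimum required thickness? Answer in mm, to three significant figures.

σ_allow = 294/3.1 = 94.84 MPa.
Required area A = F/σ_allow = 72100/94.84 = 760.2 mm².
t = A/w = 760.2/41.3 = 18.41 mm.

t = 18.4 mm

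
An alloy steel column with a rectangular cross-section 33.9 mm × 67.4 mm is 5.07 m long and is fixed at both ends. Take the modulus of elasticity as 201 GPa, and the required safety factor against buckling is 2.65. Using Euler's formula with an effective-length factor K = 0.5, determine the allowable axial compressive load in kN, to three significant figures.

Buckling occurs about the weak axis: I_min = h·b³/12 = 67.4×33.9³/12 = 218800 mm⁴ (b = 33.9 mm is the smaller dimension).
Effective length L_e = KL = 0.5×5.07 m = 2535 mm.
Euler critical load P_cr = π²EI/L_e² = π²×201000×218800/2535² = 67550 N.
P_allow = P_cr/n = 67550/2.65 = 25490 N.

P_allow = 25.5 kN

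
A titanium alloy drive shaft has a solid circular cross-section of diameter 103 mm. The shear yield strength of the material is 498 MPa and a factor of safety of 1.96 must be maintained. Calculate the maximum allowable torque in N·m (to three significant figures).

T_allow = 54500 N·m

τ_allow = 498/1.96 = 254.1 MPa.
For a solid shaft T_allow = τ_allow·πd³/16; πd³/16 = π×103³/16 = 214600 mm³.
T_allow = 254.1×214600 = 5.451×10^7 N·mm = 54510 N·m.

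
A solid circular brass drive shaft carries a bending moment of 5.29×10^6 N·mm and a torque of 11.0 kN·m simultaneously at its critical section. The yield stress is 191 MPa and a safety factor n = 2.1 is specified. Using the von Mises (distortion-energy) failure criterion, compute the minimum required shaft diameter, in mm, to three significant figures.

d = 107 mm

σ_allow = σ_y/n = 191/2.1 = 90.95 MPa.
For a solid shaft σ_b = 32M/(πd³) and τ = 16T/(πd³), so the von Mises stress is σ' = (16/πd³)·√(4M²+3T²).
√(4M²+3T²) = √(4×(5.290×10^6)² + 3×(1.100×10^7)²) = 2.179×10^7 N·mm.
d³ = 16×2.179×10^7/(π×90.95) = 1.220×10^6 mm³.
d = 106.9 mm.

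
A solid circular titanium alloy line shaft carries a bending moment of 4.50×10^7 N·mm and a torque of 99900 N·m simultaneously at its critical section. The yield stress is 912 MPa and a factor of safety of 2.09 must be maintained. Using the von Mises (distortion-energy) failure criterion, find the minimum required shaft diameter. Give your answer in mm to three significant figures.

σ_allow = σ_y/n = 912/2.09 = 436.4 MPa.
For a solid shaft σ_b = 32M/(πd³) and τ = 16T/(πd³), so the von Mises stress is σ' = (16/πd³)·√(4M²+3T²).
√(4M²+3T²) = √(4×(4.500×10^7)² + 3×(9.990×10^7)²) = 1.950×10^8 N·mm.
d³ = 16×1.950×10^8/(π×436.4) = 2.276×10^6 mm³.
d = 131.5 mm.

d = 132 mm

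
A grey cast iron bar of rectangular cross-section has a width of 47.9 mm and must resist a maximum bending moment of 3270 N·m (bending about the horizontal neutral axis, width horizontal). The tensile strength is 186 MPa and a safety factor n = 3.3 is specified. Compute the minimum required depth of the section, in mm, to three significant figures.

σ_allow = 186/3.3 = 56.36 MPa.
For a rectangular section σ = 6M/(bh²), so h² = 6M/(b σ_allow) = 6×3270000/(47.9×56.36) = 7267 mm².
h = 85.25 mm.

h = 85.2 mm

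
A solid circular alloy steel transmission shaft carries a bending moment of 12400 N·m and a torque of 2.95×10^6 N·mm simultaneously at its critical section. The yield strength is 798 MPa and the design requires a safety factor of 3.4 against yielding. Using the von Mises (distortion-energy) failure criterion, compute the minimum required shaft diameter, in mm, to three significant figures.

d = 81.9 mm

σ_allow = σ_y/n = 798/3.4 = 234.7 MPa.
For a solid shaft σ_b = 32M/(πd³) and τ = 16T/(πd³), so the von Mises stress is σ' = (16/πd³)·√(4M²+3T²).
√(4M²+3T²) = √(4×(1.240×10^7)² + 3×(2.950×10^6)²) = 2.532×10^7 N·mm.
d³ = 16×2.532×10^7/(π×234.7) = 549400 mm³.
d = 81.90 mm.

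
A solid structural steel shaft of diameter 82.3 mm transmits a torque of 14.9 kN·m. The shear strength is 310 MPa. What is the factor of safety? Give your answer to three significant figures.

τ = 16T/(πd³) = 16×1.4900×10^7/(π×82.3³) = 136.1 MPa.
n = τ_limit/τ = 310/136.1 = 2.277.

n = 2.28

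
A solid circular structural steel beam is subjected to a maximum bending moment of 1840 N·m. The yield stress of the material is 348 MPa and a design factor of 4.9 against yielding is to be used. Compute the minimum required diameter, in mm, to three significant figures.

d = 64.1 mm

σ_allow = 348/4.9 = 71.02 MPa.
For a solid circular section σ = 32M/(πd³), so d³ = 32M/(π σ_allow) = 32×1840000/(π×71.02) = 263900 mm³.
d = 64.14 mm.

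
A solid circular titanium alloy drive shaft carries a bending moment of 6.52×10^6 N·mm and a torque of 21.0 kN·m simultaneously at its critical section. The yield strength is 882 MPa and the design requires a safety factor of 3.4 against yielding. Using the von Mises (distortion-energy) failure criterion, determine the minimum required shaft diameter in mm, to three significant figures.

d = 91.2 mm

σ_allow = σ_y/n = 882/3.4 = 259.4 MPa.
For a solid shaft σ_b = 32M/(πd³) and τ = 16T/(πd³), so the von Mises stress is σ' = (16/πd³)·√(4M²+3T²).
√(4M²+3T²) = √(4×(6.520×10^6)² + 3×(2.100×10^7)²) = 3.864×10^7 N·mm.
d³ = 16×3.864×10^7/(π×259.4) = 758600 mm³.
d = 91.20 mm.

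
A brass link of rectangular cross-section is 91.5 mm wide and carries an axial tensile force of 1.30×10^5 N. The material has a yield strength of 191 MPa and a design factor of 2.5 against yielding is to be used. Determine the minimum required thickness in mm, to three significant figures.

t = 18.6 mm

σ_allow = 191/2.5 = 76.40 MPa.
Required area A = F/σ_allow = 130000/76.40 = 1702 mm².
t = A/w = 1702/91.5 = 18.60 mm.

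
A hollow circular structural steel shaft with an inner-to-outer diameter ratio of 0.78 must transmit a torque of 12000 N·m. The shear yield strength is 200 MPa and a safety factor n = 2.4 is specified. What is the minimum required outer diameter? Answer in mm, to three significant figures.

d_o = 105 mm

τ_allow = 200/2.4 = 83.33 MPa.
For a hollow shaft τ = 16T/[πd_o³(1−k⁴)] with k = 0.78, so 1−k⁴ = 0.6298.
d_o³ = 16T/[π τ_allow (1−k⁴)] = 16×1.2000×10^7/(π×83.33×0.6298) = 1.164×10^6 mm³.
d_o = 105.2 mm.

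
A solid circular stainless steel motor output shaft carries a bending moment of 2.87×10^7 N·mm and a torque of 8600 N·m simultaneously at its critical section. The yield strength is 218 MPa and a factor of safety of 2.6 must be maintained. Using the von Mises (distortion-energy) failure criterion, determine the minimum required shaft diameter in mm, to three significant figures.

d = 153 mm

σ_allow = σ_y/n = 218/2.6 = 83.85 MPa.
For a solid shaft σ_b = 32M/(πd³) and τ = 16T/(πd³), so the von Mises stress is σ' = (16/πd³)·√(4M²+3T²).
√(4M²+3T²) = √(4×(2.870×10^7)² + 3×(8.600×10^6)²) = 5.930×10^7 N·mm.
d³ = 16×5.930×10^7/(π×83.85) = 3.602×10^6 mm³.
d = 153.3 mm.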